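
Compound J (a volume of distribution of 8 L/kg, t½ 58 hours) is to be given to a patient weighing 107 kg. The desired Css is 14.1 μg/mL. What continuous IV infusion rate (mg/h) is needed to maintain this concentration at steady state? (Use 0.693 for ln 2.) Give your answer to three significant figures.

144 mg/h

Vd = 8 L/kg × 107 kg = 856.0 L
k = 0.693/58 = 0.01195 h⁻¹, so CL = k·Vd = 0.01195 × 856.0 = 10.23 L/h
Infusion rate = CL × Css = 10.23 × 14.1 = 144.2 mg/h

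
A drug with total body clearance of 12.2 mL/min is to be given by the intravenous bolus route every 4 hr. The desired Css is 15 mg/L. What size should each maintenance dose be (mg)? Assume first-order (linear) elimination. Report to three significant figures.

43.9 mg

CL = 12.2 mL/min = 12.2 × 0.06 = 0.7320 L/h
At steady state, dose per interval replaces the amount cleared in that interval: D/τ = CL·Css.
D = CL × Css × τ = 0.7320 × 15 × 4 = 43.92 mg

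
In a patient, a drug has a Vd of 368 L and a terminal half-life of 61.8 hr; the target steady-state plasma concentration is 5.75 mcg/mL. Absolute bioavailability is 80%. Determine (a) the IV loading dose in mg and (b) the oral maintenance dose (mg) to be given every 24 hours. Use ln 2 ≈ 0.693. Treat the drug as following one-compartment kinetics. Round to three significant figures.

LD = Vd × C = 368.0 × 5.75 = 2116 mg
CL = 0.693 × Vd / t½ = 0.693 × 368.0 / 61.8 = 4.127 L/h
D = CL × Css × τ / F = 4.127 × 5.75 × 24 / 0.8 = 711.9 mg

(a) 2120 mg; (b) 712 mg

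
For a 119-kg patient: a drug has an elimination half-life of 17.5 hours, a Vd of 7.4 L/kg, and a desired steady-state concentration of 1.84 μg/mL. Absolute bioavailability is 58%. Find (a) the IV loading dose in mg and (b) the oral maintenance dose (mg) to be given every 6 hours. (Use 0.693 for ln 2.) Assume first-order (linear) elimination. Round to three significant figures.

Vd(total) = 119 kg × 7.4 L/kg = 880.6 L
LD = Vd × C = 880.6 × 1.84 = 1620 mg
CL = 0.693 × Vd / t½ = 0.693 × 880.6 / 17.5 = 34.87 L/h
D = CL × Css × τ / F = 34.87 × 1.84 × 6 / 0.58 = 663.7 mg

(a) 1620 mg; (b) 664 mg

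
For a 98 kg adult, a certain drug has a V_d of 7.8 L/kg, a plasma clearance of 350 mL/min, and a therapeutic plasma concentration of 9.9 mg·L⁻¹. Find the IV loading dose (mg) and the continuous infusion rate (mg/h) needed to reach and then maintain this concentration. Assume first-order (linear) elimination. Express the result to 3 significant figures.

(a) 7570 mg; (b) 208 mg/h

Vd = 7.8 L/kg × 98 kg = 764.4 L
LD = Vd · C_target = 764.4 × 9.9 = 7568 mg
CL = 350 mL/min × 60/1000 = 21.00 L/h
Infusion rate = 21.00 L/h × 9.9 mg/L = 207.9 mg/h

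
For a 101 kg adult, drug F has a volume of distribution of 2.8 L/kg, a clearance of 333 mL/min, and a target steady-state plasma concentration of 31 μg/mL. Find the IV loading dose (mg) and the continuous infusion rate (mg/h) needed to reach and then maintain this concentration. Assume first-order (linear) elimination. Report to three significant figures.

Vd = 2.8 L/kg × 101 kg = 282.8 L
Loading: fill Vd to C_target → 282.8 L × 31 mg/L = 8767 mg
CL = 333 mL/min = 333 × 0.06 = 19.98 L/h
Maintenance infusion rate = CL × Css = 19.98 × 31 = 619.4 mg/h

(a) 8770 mg; (b) 619 mg/h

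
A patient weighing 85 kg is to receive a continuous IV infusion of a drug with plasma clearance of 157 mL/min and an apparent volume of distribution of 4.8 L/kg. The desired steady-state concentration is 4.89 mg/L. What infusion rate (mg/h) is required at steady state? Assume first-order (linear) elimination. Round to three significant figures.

CL = 157 mL/min × 60/1000 = 9.420 L/h
Infusion rate = CL · Css = 9.420 L/h × 4.89 mg/L = 46.06 mg/h

46.1 mg/h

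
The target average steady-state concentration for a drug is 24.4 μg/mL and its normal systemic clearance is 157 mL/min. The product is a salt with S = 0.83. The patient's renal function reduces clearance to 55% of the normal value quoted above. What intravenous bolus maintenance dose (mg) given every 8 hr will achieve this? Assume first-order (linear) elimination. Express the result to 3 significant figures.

Convert clearance: 157 mL/min × 60 min/h ÷ 1000 mL/L = 9.420 L/h
Patient clearance = 0.55 × 9.420 = 5.181 L/h
At steady state, dose per interval replaces the amount cleared in that interval: S·D/τ = CL·Css.
D = CL × Css × τ / S = 5.181 × 24.4 × 8 / 0.83 = 1218 mg

1220 mg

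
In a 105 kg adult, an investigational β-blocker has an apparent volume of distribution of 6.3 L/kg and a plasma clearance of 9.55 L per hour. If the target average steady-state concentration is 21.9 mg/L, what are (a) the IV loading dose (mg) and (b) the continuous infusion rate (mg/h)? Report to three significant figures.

(a) 14500 mg; (b) 209 mg/h

Vd = 6.3 L/kg × 105 kg = 661.5 L
Loading: fill Vd to C_target → 661.5 L × 21.9 mg/L = 14490 mg
Infusion rate = 9.550 L/h × 21.9 mg/L = 209.1 mg/h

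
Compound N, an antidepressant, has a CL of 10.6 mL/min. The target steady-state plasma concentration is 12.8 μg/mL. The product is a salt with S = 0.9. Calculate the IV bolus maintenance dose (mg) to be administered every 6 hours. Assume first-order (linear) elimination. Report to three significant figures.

Convert clearance: 10.6 mL/min × 60 min/h ÷ 1000 mL/L = 0.6360 L/h
At steady state, dose per interval replaces the amount cleared in that interval: S·D/τ = CL·Css.
D = CL × Css × τ / S = 0.6360 × 12.8 × 6 / 0.9 = 54.27 mg

54.3 mg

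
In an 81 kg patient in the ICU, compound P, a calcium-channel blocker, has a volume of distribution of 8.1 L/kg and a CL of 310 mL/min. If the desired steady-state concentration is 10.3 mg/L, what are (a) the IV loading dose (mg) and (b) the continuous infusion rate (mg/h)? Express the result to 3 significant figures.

(a) 6760 mg; (b) 192 mg/h

Vd = 8.1 L/kg × 81 kg = 656.1 L
Loading dose = Vd × C = 656.1 × 10.3 = 6758 mg
Convert clearance: 310 mL/min × 60 min/h ÷ 1000 mL/L = 18.60 L/h
Maintenance: replace elimination → rate = CL × Css = 18.60 × 10.3 = 191.6 mg/h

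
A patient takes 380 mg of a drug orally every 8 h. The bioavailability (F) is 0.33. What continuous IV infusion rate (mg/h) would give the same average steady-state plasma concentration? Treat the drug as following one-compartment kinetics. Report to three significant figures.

15.7 mg/h

Equivalent systemic input: infusion rate = F·D/τ.
Rate = 0.33 × 380 / 8 = 15.68 mg/h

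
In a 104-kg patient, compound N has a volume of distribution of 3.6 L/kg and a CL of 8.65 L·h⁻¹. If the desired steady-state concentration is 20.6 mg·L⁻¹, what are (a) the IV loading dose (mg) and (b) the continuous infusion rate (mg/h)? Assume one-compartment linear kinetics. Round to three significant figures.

(a) 7710 mg; (b) 178 mg/h

Total Vd = 3.6 × 104 = 374.4 L
LD = Vd · C_target = 374.4 × 20.6 = 7713 mg
Maintenance infusion rate = CL × Css = 8.650 × 20.6 = 178.2 mg/h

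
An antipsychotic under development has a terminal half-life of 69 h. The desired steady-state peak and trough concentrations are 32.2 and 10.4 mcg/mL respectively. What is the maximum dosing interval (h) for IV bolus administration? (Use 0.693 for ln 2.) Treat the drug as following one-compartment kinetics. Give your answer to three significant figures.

113 h

k = 0.693 / t½ = 0.693 / 69 = 0.01004 h⁻¹
Between IV bolus doses, concentration decays as C = C₀·e^(−kτ), so C_peak/C_trough = e^(kτ).
τ_max = ln(C_peak/C_trough) / k = ln(32.2/10.4) / 0.01004 = 1.130 / 0.01004 = 112.5 h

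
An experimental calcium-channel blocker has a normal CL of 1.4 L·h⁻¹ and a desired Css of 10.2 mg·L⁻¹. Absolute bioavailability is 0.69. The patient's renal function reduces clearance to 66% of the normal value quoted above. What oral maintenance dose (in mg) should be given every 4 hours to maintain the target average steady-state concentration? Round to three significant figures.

Patient clearance = 0.66 × 1.400 = 0.9240 L/h
D = CL × Css × τ / F = 0.9240 × 10.2 × 4 / 0.69 = 54.64 mg

54.6 mg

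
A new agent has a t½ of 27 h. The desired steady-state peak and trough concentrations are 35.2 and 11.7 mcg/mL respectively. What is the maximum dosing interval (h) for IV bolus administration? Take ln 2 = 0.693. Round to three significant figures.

k = 0.693 / t½ = 0.693 / 27 = 0.02567 h⁻¹
Between IV bolus doses, concentration decays as C = C₀·e^(−kτ), so C_peak/C_trough = e^(kτ).
τ_max = ln(C_peak/C_trough) / k = ln(35.2/11.7) / 0.02567 = 1.101 / 0.02567 = 42.89 h

42.9 h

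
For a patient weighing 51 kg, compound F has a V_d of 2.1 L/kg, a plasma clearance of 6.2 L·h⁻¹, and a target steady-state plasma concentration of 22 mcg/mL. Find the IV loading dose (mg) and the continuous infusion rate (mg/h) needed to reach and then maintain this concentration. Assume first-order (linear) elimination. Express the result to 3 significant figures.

Vd(total) = 51 kg × 2.1 L/kg = 107.1 L
LD = Vd · C_target = 107.1 × 22 = 2356 mg
Maintenance: replace elimination → rate = CL × Css = 6.200 × 22 = 136.4 mg/h

(a) 2360 mg; (b) 136 mg/h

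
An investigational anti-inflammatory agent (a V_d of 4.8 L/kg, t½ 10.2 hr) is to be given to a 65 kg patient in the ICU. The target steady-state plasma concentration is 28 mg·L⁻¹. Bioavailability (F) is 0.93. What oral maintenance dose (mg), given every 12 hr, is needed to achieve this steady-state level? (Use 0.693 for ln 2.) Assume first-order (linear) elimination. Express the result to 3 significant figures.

Vd = 4.8 L/kg × 65 kg = 312.0 L
CL = 0.693 × Vd / t½ = 0.693 × 312.0 / 10.2 = 21.20 L/h
D = CL × Css × τ / F = 21.20 × 28 × 12 / 0.93 = 7659 mg

7660 mg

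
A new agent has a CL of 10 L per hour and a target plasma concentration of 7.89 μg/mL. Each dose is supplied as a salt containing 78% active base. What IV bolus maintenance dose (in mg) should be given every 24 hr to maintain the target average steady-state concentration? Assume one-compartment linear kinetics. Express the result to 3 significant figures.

At steady state, dose per interval replaces the amount cleared in that interval: S·D/τ = CL·Css.
D = CL × Css × τ / S = 10.00 × 7.89 × 24 / 0.78 = 2428 mg

2430 mg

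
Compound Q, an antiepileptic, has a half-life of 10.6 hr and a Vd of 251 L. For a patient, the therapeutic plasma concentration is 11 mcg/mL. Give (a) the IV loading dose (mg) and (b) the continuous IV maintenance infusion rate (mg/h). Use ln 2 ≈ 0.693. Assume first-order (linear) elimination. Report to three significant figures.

LD = Vd × C = 251.0 × 11 = 2761 mg
CL = 0.693 × Vd / t½ = 0.693 × 251.0 / 10.6 = 16.41 L/h
Infusion rate = CL × Css = 16.41 × 11 = 180.5 mg/h

(a) 2760 mg; (b) 181 mg/h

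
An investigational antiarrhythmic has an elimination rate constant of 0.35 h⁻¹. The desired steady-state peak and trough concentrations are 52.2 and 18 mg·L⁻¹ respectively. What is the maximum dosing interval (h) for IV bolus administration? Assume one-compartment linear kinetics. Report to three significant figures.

Between IV bolus doses, concentration decays as C = C₀·e^(−kτ), so C_peak/C_trough = e^(kτ).
τ_max = ln(C_peak/C_trough) / k = ln(52.2/18) / 0.3500 = 1.065 / 0.3500 = 3.043 h

3.04 h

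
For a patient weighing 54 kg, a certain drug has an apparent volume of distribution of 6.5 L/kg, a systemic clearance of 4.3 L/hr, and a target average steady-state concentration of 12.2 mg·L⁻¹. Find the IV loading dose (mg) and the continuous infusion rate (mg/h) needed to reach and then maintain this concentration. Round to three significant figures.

Total Vd = 6.5 × 54 = 351.0 L
Loading dose = Vd × C = 351.0 × 12.2 = 4282 mg
Maintenance: replace elimination → rate = CL × Css = 4.300 × 12.2 = 52.46 mg/h

(a) 4280 mg; (b) 52.5 mg/h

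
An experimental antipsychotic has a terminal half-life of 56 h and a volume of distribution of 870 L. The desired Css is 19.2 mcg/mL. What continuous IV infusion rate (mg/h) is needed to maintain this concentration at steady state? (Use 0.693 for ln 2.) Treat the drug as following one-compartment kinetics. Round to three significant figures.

k = 0.693/56 = 0.01238 h⁻¹, so CL = k·Vd = 0.01238 × 870.0 = 10.77 L/h
Infusion rate = CL × Css = 10.77 × 19.2 = 206.8 mg/h

207 mg/h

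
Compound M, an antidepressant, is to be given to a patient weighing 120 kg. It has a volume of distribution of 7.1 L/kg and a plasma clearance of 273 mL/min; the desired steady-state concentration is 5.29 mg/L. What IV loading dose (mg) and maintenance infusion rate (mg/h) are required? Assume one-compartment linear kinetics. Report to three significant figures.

(a) 4510 mg; (b) 86.7 mg/h

Vd = 7.1 L/kg × 120 kg = 852.0 L
Loading: fill Vd to C_target → 852.0 L × 5.29 mg/L = 4507 mg
CL = 273 mL/min × 60/1000 = 16.38 L/h
Maintenance: replace elimination → rate = CL × Css = 16.38 × 5.29 = 86.65 mg/h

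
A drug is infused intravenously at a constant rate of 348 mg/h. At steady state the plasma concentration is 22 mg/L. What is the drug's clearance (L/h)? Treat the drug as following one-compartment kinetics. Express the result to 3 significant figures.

15.8 L/h

At steady state, infusion rate = CL × Css, so CL = rate / Css.
CL = 348 / 22 = 15.82 L/h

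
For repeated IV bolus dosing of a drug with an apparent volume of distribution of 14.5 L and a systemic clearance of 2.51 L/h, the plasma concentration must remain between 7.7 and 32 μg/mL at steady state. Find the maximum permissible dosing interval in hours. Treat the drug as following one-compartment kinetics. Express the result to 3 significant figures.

8.23 h

k = CL / Vd = 2.510 / 14.50 = 0.1731 h⁻¹
Between IV bolus doses, concentration decays as C = C₀·e^(−kτ), so C_peak/C_trough = e^(kτ).
τ_max = ln(C_peak/C_trough) / k = ln(32/7.7) / 0.1731 = 1.425 / 0.1731 = 8.232 h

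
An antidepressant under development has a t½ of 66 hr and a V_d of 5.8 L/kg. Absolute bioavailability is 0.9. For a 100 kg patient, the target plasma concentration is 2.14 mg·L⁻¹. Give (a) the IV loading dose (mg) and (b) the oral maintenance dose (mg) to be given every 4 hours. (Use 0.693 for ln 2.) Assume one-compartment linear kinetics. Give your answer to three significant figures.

(a) 1240 mg; (b) 57.9 mg

Total Vd = 5.8 × 100 = 580.0 L
LD = Vd × C = 580.0 × 2.14 = 1241 mg
CL = 0.693 × Vd / t½ = 0.693 × 580.0 / 66 = 6.090 L/h
D = CL × Css × τ / F = 6.090 × 2.14 × 4 / 0.9 = 57.92 mg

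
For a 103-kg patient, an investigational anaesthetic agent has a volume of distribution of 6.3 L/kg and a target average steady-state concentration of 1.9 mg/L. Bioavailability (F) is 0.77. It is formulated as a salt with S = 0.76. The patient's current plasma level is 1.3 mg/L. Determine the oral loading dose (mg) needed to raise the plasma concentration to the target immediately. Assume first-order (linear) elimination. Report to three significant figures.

Vd = 6.3 L/kg × 103 kg = 648.9 L
Concentration deficit ΔC = 1.9 − 1.3 = 0.6000 mg/L
LD = Vd × ΔC / F / S = 648.9 × 0.6000 / 0.77 / 0.76 = 665.3 mg

665 mg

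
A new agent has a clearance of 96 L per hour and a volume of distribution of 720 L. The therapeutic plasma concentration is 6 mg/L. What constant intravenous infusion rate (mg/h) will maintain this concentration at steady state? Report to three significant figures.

Maintenance depends on clearance, not Vd — rate in must match rate out.
Infusion rate = CL · Css = 96.00 L/h × 6 mg/L = 576.0 mg/h

576 mg/h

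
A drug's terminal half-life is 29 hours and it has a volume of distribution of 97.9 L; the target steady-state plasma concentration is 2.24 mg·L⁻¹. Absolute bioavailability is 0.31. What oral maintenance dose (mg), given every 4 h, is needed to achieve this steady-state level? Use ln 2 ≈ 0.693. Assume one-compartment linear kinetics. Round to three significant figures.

k = 0.693/29 = 0.02390 h⁻¹, so CL = k·Vd = 0.02390 × 97.90 = 2.340 L/h
D = CL × Css × τ / F = 2.340 × 2.24 × 4 / 0.31 = 67.63 mg

67.6 mg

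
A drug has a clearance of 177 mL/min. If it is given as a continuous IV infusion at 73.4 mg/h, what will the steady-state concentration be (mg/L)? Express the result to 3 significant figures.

CL = 177 mL/min × 60/1000 = 10.62 L/h
Css = rate / CL = 73.4 / 10.62 = 6.911 mg/L

6.91 mg/L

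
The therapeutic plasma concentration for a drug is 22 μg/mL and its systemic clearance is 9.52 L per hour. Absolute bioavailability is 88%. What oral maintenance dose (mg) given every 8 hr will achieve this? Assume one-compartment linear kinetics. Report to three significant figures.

D = CL × Css × τ / F = 9.520 × 22 × 8 / 0.88 = 1904 mg

1900 mg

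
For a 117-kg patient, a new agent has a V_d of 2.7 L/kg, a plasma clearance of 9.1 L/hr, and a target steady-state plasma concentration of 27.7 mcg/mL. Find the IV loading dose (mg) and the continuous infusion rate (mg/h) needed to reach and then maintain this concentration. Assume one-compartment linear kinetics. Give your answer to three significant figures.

Vd(total) = 117 kg × 2.7 L/kg = 315.9 L
Loading: fill Vd to C_target → 315.9 L × 27.7 mg/L = 8750 mg
Maintenance infusion rate = CL × Css = 9.100 × 27.7 = 252.1 mg/h

(a) 8750 mg; (b) 252 mg/h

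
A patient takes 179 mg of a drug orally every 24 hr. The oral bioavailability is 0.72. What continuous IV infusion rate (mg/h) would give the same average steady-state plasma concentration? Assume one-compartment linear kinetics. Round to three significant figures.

5.37 mg/h

Equivalent systemic input: infusion rate = F·D/τ.
Rate = 0.72 × 179 / 24 = 5.370 mg/h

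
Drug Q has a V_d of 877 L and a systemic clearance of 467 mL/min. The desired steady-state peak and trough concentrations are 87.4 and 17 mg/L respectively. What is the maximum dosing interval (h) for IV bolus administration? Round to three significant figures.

51.2 h

CL = 467 mL/min = 467 × 0.06 = 28.02 L/h
k = CL / Vd = 28.02 / 877.0 = 0.03195 h⁻¹
Between IV bolus doses, concentration decays as C = C₀·e^(−kτ), so C_peak/C_trough = e^(kτ).
τ_max = ln(C_peak/C_trough) / k = ln(87.4/17) / 0.03195 = 1.637 / 0.03195 = 51.24 h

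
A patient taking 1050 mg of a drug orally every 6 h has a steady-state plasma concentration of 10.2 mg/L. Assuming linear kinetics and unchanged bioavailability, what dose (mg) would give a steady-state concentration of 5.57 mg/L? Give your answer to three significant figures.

For first-order elimination, Css ∝ F·D/(CL·τ); F and CL are unchanged, so Css ∝ D/τ.
D₂ = D₁ × (Css,target / Css,current) = 1050 × 5.57/10.2 = 573.4 mg

573 mg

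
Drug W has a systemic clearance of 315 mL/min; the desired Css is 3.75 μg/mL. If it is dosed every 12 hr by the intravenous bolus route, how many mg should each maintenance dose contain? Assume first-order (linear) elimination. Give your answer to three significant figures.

CL = 315 mL/min × 60/1000 = 18.90 L/h
D = CL × Css × τ = 18.90 × 3.75 × 12 = 850.5 mg

851 mg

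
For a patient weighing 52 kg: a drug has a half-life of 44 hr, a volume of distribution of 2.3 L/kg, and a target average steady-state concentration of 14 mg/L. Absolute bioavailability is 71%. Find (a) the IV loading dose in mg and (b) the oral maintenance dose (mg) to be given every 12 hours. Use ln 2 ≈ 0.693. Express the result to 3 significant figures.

(a) 1670 mg; (b) 446 mg

Total Vd = 2.3 × 52 = 119.6 L
LD = Vd × C = 119.6 × 14 = 1674 mg
CL = 0.693 × Vd / t½ = 0.693 × 119.6 / 44 = 1.884 L/h
D = CL × Css × τ / F = 1.884 × 14 × 12 / 0.71 = 445.8 mg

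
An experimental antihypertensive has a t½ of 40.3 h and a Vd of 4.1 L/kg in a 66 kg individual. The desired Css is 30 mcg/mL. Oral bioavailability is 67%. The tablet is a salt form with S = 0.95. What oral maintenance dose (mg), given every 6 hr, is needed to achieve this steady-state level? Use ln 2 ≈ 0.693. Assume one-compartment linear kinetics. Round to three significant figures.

1320 mg

Vd = 4.1 L/kg × 66 kg = 270.6 L
k = 0.693/40.3 = 0.01720 h⁻¹, so CL = k·Vd = 0.01720 × 270.6 = 4.654 L/h
D = CL × Css × τ / F / S = 4.654 × 30 × 6 / 0.67 / 0.95 = 1316 mg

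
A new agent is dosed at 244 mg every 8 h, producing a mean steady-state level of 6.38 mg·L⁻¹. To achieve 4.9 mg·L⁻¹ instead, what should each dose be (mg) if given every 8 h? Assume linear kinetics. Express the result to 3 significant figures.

187 mg

For first-order elimination, Css ∝ F·D/(CL·τ); F and CL are unchanged, so Css ∝ D/τ.
D₂ = D₁ × (Css,target / Css,current) = 244 × 4.9/6.38 = 187.4 mg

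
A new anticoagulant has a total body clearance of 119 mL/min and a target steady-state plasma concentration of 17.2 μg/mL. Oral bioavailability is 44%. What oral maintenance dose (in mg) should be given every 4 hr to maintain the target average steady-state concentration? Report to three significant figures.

CL = 119 mL/min = 119 × 0.06 = 7.140 L/h
D = CL × Css × τ / F = 7.140 × 17.2 × 4 / 0.44 = 1116 mg

1120 mg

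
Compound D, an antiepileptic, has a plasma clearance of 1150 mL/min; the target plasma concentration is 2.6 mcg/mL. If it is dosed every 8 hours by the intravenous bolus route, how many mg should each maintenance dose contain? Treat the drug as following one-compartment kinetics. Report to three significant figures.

Convert clearance: 1150 mL/min × 60 min/h ÷ 1000 mL/L = 69.00 L/h
D = CL × Css × τ = 69.00 × 2.6 × 8 = 1435 mg

1440 mg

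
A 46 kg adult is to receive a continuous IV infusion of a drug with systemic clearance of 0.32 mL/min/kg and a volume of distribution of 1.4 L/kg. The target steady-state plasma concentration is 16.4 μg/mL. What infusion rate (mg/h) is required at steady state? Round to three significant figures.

14.5 mg/h

CL = 0.32 mL/min/kg × 46 kg = 14.72 mL/min = 14.72 × 60/1000 = 0.8832 L/h
Maintenance depends on clearance, not Vd — rate in must match rate out.
Rate = CL × Css = 0.8832 × 16.4 = 14.48 mg/h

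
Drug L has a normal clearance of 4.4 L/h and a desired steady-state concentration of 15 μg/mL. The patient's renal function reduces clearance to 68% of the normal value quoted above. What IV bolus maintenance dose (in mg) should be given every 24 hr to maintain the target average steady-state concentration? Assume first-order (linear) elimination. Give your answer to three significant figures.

1080 mg

Patient clearance = 0.68 × 4.400 = 2.992 L/h
At steady state, dose per interval replaces the amount cleared in that interval: D/τ = CL·Css.
D = CL × Css × τ = 2.992 × 15 × 24 = 1077 mg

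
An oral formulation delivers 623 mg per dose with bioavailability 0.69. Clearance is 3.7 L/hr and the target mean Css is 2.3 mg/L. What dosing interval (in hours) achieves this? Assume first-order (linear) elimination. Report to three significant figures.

F·D/τ = CL·Css → τ = F·D / (CL·Css).
τ = 0.69 × 623 / (3.7 × 2.3) = 50.51 h

50.5 h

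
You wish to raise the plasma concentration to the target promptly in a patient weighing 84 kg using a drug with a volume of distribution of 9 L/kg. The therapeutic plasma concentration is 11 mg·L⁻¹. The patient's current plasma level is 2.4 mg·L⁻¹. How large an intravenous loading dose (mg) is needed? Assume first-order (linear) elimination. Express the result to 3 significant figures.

Total Vd = 9 × 84 = 756.0 L
The loading dose fills Vd to the target concentration.
Concentration deficit ΔC = 11 − 2.4 = 8.600 mg/L
LD = Vd × ΔC = 756.0 × 8.600 = 6502 mg

6500 mg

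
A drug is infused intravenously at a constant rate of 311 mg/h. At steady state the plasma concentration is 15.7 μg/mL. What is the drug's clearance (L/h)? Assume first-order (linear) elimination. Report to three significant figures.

At steady state, infusion rate = CL × Css, so CL = rate / Css.
CL = 311 / 15.7 = 19.81 L/h

19.8 L/h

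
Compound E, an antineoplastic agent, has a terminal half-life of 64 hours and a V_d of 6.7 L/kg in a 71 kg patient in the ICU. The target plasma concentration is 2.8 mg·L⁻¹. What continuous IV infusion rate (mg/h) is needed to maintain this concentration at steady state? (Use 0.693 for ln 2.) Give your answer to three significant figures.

14.4 mg/h

Total Vd = 6.7 × 71 = 475.7 L
CL = ln 2 · Vd / t½ = 0.693 × 475.7 / 64 = 5.151 L/h
Infusion rate = CL × Css = 5.151 × 2.8 = 14.42 mg/h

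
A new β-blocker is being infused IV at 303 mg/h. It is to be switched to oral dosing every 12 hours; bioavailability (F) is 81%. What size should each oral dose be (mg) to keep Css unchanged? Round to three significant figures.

4490 mg

To maintain the same Css, the systemic dosing rate must be unchanged: F·D/τ = infusion rate.
D = rate × τ / F = 303 × 12 / 0.81 = 4489 mg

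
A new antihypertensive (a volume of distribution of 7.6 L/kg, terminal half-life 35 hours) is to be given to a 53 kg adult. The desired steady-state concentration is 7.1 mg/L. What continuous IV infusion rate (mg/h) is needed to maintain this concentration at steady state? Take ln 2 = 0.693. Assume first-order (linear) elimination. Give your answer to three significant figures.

56.6 mg/h

Vd = 7.6 L/kg × 53 kg = 402.8 L
CL = ln 2 · Vd / t½ = 0.693 × 402.8 / 35 = 7.975 L/h
Infusion rate = CL × Css = 7.975 × 7.1 = 56.62 mg/h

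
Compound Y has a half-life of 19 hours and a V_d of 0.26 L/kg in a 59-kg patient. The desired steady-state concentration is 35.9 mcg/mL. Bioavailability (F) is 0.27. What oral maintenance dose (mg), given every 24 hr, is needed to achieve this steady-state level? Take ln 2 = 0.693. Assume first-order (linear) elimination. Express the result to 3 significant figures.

1790 mg

Vd = 0.26 L/kg × 59 kg = 15.34 L
CL = 0.693 × Vd / t½ = 0.693 × 15.34 / 19 = 0.5595 L/h
D = CL × Css × τ / F = 0.5595 × 35.9 × 24 / 0.27 = 1785 mg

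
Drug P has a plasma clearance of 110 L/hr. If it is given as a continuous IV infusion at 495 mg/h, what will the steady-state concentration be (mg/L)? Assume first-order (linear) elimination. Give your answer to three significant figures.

Css = rate / CL = 495 / 110.0 = 4.500 mg/L

4.50 mg/L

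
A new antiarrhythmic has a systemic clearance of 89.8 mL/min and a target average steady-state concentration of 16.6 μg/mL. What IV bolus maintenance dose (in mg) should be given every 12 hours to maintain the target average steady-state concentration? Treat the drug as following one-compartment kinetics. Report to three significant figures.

1070 mg

Convert clearance: 89.8 mL/min × 60 min/h ÷ 1000 mL/L = 5.388 L/h
At steady state, dose per interval replaces the amount cleared in that interval: D/τ = CL·Css.
D = CL × Css × τ = 5.388 × 16.6 × 12 = 1073 mg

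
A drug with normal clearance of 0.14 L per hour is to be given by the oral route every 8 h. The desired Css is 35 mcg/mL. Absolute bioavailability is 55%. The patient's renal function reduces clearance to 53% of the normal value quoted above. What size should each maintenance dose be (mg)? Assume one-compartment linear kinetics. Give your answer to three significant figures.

Patient clearance = 0.53 × 0.1400 = 0.07420 L/h
At steady state, dose per interval replaces the amount cleared in that interval: F·D/τ = CL·Css.
D = CL × Css × τ / F = 0.07420 × 35 × 8 / 0.55 = 37.77 mg

37.8 mg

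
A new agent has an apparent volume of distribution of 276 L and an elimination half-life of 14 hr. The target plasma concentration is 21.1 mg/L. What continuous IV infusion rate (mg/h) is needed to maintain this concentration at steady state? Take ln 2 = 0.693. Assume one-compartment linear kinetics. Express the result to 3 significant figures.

288 mg/h

k = 0.693/14 = 0.04950 h⁻¹, so CL = k·Vd = 0.04950 × 276.0 = 13.66 L/h
Infusion rate = CL × Css = 13.66 × 21.1 = 288.2 mg/h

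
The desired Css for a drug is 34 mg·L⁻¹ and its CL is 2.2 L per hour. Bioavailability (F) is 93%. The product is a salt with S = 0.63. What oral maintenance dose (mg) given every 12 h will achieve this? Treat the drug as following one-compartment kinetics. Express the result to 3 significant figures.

D = CL × Css × τ / F / S = 2.200 × 34 × 12 / 0.93 / 0.63 = 1532 mg

1530 mg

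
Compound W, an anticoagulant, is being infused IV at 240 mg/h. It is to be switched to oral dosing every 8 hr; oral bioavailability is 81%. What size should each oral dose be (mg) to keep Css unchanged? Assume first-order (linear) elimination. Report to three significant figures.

2370 mg

To maintain the same Css, the systemic dosing rate must be unchanged: F·D/τ = infusion rate.
D = rate × τ / F = 240 × 8 / 0.81 = 2370 mg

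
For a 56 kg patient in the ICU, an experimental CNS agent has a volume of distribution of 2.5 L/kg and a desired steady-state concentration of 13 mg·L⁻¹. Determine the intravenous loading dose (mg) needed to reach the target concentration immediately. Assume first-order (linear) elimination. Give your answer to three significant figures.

1820 mg

Total Vd = 2.5 × 56 = 140.0 L
The loading dose fills Vd to the target concentration.
LD = Vd × C = 140.0 × 13.00 = 1820 mg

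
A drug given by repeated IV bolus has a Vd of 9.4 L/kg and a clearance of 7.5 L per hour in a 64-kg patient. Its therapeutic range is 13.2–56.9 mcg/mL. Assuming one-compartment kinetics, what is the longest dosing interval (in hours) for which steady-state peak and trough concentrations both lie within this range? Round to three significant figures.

117 h

Total Vd = 9.4 × 64 = 601.6 L
k = CL / Vd = 7.500 / 601.6 = 0.01247 h⁻¹
Between IV bolus doses, concentration decays as C = C₀·e^(−kτ), so C_peak/C_trough = e^(kτ).
τ_max = ln(C_peak/C_trough) / k = ln(56.9/13.2) / 0.01247 = 1.461 / 0.01247 = 117.2 h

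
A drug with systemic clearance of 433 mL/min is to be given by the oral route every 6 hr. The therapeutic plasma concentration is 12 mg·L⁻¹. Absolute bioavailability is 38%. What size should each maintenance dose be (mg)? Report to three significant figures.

CL = 433 mL/min = 433 × 0.06 = 25.98 L/h
D = CL × Css × τ / F = 25.98 × 12 × 6 / 0.38 = 4923 mg

4920 mg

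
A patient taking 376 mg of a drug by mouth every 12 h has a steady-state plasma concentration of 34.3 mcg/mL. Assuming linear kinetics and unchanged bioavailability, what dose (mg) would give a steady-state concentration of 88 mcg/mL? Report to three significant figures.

965 mg

For first-order elimination, Css ∝ F·D/(CL·τ); F and CL are unchanged, so Css ∝ D/τ.
D₂ = D₁ × (Css,target / Css,current) = 376 × 88/34.3 = 964.7 mg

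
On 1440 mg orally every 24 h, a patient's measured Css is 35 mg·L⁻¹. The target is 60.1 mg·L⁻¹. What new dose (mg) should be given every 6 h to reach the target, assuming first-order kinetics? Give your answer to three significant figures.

With linear kinetics, Css is proportional to dose rate (D/τ) at fixed clearance.
D₂ = D₁ × (Css,target / Css,current) × (τ₂/τ₁) = 1440 × (60.1/35) × (6/24) = 618.2 mg

618 mg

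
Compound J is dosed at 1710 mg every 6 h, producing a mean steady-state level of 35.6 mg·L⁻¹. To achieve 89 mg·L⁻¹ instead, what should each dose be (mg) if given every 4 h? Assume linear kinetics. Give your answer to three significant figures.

2850 mg

For first-order elimination, Css ∝ F·D/(CL·τ); F and CL are unchanged, so Css ∝ D/τ.
D₂ = D₁ × (Css,target / Css,current) × (τ₂/τ₁) = 1710 × (89/35.6) × (4/6) = 2850 mg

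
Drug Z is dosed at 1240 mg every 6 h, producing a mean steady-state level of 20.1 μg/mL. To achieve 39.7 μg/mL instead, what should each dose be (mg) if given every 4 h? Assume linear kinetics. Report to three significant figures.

1630 mg

With linear kinetics, Css is proportional to dose rate (D/τ) at fixed clearance.
D₂ = D₁ × (Css,target / Css,current) × (τ₂/τ₁) = 1240 × (39.7/20.1) × (4/6) = 1633 mg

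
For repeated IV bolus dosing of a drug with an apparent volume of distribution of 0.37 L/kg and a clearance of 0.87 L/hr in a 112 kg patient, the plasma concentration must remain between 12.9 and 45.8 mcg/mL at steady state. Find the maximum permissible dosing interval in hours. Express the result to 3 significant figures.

60.4 h

Vd = 0.37 L/kg × 112 kg = 41.44 L
k = CL / Vd = 0.8700 / 41.44 = 0.02099 h⁻¹
Between IV bolus doses, concentration decays as C = C₀·e^(−kτ), so C_peak/C_trough = e^(kτ).
τ_max = ln(C_peak/C_trough) / k = ln(45.8/12.9) / 0.02099 = 1.267 / 0.02099 = 60.36 h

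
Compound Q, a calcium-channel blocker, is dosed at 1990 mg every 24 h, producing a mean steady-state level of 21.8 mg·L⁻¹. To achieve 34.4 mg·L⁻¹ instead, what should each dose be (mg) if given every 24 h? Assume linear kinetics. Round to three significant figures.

For first-order elimination, Css ∝ F·D/(CL·τ); F and CL are unchanged, so Css ∝ D/τ.
D₂ = D₁ × (Css,target / Css,current) = 1990 × 34.4/21.8 = 3140 mg

3140 mg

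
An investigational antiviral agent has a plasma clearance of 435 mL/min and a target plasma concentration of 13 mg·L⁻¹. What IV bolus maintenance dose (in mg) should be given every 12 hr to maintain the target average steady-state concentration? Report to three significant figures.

4070 mg

CL = 435 mL/min × 60/1000 = 26.10 L/h
D = CL × Css × τ = 26.10 × 13 × 12 = 4072 mg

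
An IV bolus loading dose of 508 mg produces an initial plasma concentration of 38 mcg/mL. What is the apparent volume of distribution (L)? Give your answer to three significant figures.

Immediately after an IV bolus, C₀ = Dose / Vd, so Vd = Dose / C₀.
Vd = 508 / 38 = 13.37 L

13.4 L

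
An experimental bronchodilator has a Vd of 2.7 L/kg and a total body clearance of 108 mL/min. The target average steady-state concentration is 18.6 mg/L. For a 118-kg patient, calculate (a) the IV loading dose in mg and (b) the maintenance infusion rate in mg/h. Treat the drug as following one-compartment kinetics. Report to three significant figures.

Total Vd = 2.7 × 118 = 318.6 L
LD = Vd · C_target = 318.6 × 18.6 = 5926 mg
Convert clearance: 108 mL/min × 60 min/h ÷ 1000 mL/L = 6.480 L/h
Maintenance: replace elimination → rate = CL × Css = 6.480 × 18.6 = 120.5 mg/h

(a) 5930 mg; (b) 121 mg/h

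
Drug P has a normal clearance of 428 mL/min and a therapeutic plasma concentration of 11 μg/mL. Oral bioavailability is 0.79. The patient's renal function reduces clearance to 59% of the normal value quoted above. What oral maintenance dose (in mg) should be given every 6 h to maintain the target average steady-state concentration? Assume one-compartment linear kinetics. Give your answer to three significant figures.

1270 mg

CL = 428 mL/min × 60/1000 = 25.68 L/h
Patient clearance = 0.59 × 25.68 = 15.15 L/h
D = CL × Css × τ / F = 15.15 × 11 × 6 / 0.79 = 1266 mg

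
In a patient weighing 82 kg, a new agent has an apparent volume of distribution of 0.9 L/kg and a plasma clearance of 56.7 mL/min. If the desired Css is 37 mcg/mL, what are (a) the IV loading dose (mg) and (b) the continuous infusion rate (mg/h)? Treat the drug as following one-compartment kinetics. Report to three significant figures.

(a) 2730 mg; (b) 126 mg/h

Vd(total) = 82 kg × 0.9 L/kg = 73.80 L
Loading dose = Vd × C = 73.80 × 37 = 2731 mg
CL = 56.7 mL/min × 60/1000 = 3.402 L/h
Maintenance: replace elimination → rate = CL × Css = 3.402 × 37 = 125.9 mg/h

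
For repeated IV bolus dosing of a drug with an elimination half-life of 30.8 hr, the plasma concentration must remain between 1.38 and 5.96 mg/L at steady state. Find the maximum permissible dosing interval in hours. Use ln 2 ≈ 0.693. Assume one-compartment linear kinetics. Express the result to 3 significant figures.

k = 0.693 / t½ = 0.693 / 30.8 = 0.02250 h⁻¹
Between IV bolus doses, concentration decays as C = C₀·e^(−kτ), so C_peak/C_trough = e^(kτ).
τ_max = ln(C_peak/C_trough) / k = ln(5.96/1.38) / 0.02250 = 1.463 / 0.02250 = 65.02 h

65.0 h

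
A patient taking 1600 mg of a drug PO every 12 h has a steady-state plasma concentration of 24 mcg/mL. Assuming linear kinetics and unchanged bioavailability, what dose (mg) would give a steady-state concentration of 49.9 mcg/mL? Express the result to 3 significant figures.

With linear kinetics, Css is proportional to dose rate (D/τ) at fixed clearance.
D₂ = D₁ × (Css,target / Css,current) = 1600 × 49.9/24 = 3327 mg

3330 mg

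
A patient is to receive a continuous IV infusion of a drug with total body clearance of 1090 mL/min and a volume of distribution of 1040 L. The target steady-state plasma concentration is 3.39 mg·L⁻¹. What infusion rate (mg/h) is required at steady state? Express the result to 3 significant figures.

Convert clearance: 1090 mL/min × 60 min/h ÷ 1000 mL/L = 65.40 L/h
R₀ = 65.40 × 3.39 = 221.7 mg/h

222 mg/h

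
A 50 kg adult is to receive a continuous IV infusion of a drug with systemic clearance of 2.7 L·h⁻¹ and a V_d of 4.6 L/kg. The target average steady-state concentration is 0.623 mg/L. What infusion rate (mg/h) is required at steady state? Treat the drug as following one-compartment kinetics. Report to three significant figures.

Rate = CL × Css = 2.700 × 0.623 = 1.682 mg/h

1.68 mg/h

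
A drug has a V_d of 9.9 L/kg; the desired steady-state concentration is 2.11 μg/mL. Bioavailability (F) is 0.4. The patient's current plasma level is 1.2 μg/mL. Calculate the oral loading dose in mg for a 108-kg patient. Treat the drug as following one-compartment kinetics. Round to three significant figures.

2430 mg

Vd(total) = 108 kg × 9.9 L/kg = 1069 L
Concentration deficit ΔC = 2.11 − 1.2 = 0.9100 mg/L
LD = Vd × ΔC / F = 1069 × 0.9100 / 0.4 = 2432 mg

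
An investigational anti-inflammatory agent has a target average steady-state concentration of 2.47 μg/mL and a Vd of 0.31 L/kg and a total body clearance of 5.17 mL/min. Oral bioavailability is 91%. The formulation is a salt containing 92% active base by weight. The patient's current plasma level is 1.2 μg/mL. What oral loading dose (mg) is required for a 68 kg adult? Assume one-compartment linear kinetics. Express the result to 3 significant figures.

32.0 mg

Vd(total) = 68 kg × 0.31 L/kg = 21.08 L
Concentration deficit ΔC = 2.47 − 1.2 = 1.270 mg/L
LD = Vd × ΔC / F / S = 21.08 × 1.270 / 0.91 / 0.92 = 31.98 mg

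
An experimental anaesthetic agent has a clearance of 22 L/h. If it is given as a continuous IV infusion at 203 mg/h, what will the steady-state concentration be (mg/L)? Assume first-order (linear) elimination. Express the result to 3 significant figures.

Css = rate / CL = 203 / 22.00 = 9.227 mg/L

9.23 mg/L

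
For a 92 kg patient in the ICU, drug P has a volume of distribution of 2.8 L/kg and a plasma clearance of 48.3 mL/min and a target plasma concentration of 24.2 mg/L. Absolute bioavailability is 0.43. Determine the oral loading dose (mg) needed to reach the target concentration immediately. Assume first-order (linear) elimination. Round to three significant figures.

Total Vd = 2.8 × 92 = 257.6 L
LD = Vd × C / F = 257.6 × 24.20 / 0.43 = 14500 mg

14500 mg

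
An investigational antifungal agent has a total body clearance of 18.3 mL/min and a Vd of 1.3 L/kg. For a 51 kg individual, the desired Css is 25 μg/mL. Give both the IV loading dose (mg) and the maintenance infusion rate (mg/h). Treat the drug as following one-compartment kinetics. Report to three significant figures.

(a) 1660 mg; (b) 27.5 mg/h

Total Vd = 1.3 × 51 = 66.30 L
LD = Vd · C_target = 66.30 × 25 = 1658 mg
CL = 18.3 mL/min = 18.3 × 0.06 = 1.098 L/h
Infusion rate = 1.098 L/h × 25 mg/L = 27.45 mg/h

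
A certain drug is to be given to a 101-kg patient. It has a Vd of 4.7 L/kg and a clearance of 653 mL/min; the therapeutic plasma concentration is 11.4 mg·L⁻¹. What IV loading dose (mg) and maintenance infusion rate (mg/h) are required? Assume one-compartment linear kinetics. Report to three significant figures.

Vd = 4.7 L/kg × 101 kg = 474.7 L
Loading dose = Vd × C = 474.7 × 11.4 = 5412 mg
CL = 653 mL/min = 653 × 0.06 = 39.18 L/h
Infusion rate = 39.18 L/h × 11.4 mg/L = 446.7 mg/h

(a) 5410 mg; (b) 447 mg/h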